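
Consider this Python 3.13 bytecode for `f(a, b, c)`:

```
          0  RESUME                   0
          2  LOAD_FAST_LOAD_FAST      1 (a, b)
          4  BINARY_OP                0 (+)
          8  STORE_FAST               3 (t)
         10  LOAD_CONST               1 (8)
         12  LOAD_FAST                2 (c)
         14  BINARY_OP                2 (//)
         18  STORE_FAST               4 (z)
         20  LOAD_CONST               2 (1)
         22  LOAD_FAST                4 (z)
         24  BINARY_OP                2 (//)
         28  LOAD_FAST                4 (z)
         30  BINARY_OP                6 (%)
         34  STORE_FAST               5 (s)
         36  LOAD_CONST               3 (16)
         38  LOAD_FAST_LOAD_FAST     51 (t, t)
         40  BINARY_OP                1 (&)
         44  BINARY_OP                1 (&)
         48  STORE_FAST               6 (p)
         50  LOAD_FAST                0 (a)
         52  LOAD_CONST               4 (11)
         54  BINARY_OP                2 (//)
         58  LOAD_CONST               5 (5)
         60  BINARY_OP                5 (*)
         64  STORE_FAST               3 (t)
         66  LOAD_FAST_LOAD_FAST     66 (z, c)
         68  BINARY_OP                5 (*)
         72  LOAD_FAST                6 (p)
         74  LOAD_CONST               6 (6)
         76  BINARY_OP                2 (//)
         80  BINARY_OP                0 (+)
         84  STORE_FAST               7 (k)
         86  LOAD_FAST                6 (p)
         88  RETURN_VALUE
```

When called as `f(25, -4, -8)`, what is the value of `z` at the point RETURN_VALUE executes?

-1

LOAD_FAST_LOAD_FAST a,b → push 25,-4. Stack: [25, -4]
BINARY_OP + → 25 + -4 = 21. Stack: [21]
STORE_FAST t → t=21. Stack: []
LOAD_CONST → push 8. Stack: [8]
LOAD_FAST c → push -8. Stack: [8, -8]
BINARY_OP // → 8 // -8 = -1. Stack: [-1]
STORE_FAST z → z=-1. Stack: []
LOAD_CONST → push 1. Stack: [1]
LOAD_FAST z → push -1. Stack: [1, -1]
BINARY_OP // → 1 // -1 = -1. Stack: [-1]
LOAD_FAST z → push -1. Stack: [-1, -1]
BINARY_OP % → -1 % -1 = 0. Stack: [0]
STORE_FAST s → s=0. Stack: []
LOAD_CONST → push 16. Stack: [16]
LOAD_FAST_LOAD_FAST t,t → push 21,21. Stack: [16, 21, 21]
BINARY_OP & → 21 & 21 = 21. Stack: [16, 21]
BINARY_OP & → 16 & 21 = 16. Stack: [16]
STORE_FAST p → p=16. Stack: []
LOAD_FAST a → push 25. Stack: [25]
LOAD_CONST → push 11. Stack: [25, 11]
BINARY_OP // → 25 // 11 = 2. Stack: [2]
LOAD_CONST → push 5. Stack: [2, 5]
BINARY_OP * → 2 * 5 = 10. Stack: [10]
STORE_FAST t → t=10. Stack: []
LOAD_FAST_LOAD_FAST z,c → push -1,-8. Stack: [-1, -8]
BINARY_OP * → -1 * -8 = 8. Stack: [8]
LOAD_FAST p → push 16. Stack: [8, 16]
LOAD_CONST → push 6. Stack: [8, 16, 6]
BINARY_OP // → 16 // 6 = 2. Stack: [8, 2]
BINARY_OP + → 8 + 2 = 10. Stack: [10]
STORE_FAST k → k=10. Stack: []
LOAD_FAST p → push 16. Stack: [16]
RETURN_VALUE → return 16.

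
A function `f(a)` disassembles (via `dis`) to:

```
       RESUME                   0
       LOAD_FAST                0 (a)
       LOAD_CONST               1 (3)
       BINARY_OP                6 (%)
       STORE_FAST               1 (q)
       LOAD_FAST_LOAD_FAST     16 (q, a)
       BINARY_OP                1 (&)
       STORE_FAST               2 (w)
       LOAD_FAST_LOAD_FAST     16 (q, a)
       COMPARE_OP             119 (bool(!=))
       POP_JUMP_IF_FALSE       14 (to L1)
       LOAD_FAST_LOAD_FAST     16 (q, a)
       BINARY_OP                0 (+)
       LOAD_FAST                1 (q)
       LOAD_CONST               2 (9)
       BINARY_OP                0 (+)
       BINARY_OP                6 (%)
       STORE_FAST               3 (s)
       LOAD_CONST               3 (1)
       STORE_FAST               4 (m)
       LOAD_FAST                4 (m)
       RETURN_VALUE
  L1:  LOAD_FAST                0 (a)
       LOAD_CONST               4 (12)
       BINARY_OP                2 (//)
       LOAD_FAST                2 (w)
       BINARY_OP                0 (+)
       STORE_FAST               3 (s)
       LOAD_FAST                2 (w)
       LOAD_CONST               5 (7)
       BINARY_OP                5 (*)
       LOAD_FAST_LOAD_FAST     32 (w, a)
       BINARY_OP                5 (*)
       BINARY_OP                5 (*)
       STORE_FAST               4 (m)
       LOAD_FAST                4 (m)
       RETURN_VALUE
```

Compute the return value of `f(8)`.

LOAD_FAST a → push 8. Stack: [8]
LOAD_CONST → push 3. Stack: [8, 3]
BINARY_OP % → 8 % 3 = 2. Stack: [2]
STORE_FAST q → q=2. Stack: []
LOAD_FAST_LOAD_FAST q,a → push 2,8. Stack: [2, 8]
BINARY_OP & → 2 & 8 = 0. Stack: [0]
STORE_FAST w → w=0. Stack: []
LOAD_FAST_LOAD_FAST q,a → push 2,8. Stack: [2, 8]
COMPARE_OP bool(!=) → 2 vs 8 = True. Stack: [True]
POP_JUMP_IF_FALSE → pop True; no jump. Stack: []
LOAD_FAST_LOAD_FAST q,a → push 2,8. Stack: [2, 8]
BINARY_OP + → 2 + 8 = 10. Stack: [10]
LOAD_FAST q → push 2. Stack: [10, 2]
LOAD_CONST → push 9. Stack: [10, 2, 9]
BINARY_OP + → 2 + 9 = 11. Stack: [10, 11]
BINARY_OP % → 10 % 11 = 10. Stack: [10]
STORE_FAST s → s=10. Stack: []
LOAD_CONST → push 1. Stack: [1]
STORE_FAST m → m=1. Stack: []
LOAD_FAST m → push 1. Stack: [1]
RETURN_VALUE → return 1.

1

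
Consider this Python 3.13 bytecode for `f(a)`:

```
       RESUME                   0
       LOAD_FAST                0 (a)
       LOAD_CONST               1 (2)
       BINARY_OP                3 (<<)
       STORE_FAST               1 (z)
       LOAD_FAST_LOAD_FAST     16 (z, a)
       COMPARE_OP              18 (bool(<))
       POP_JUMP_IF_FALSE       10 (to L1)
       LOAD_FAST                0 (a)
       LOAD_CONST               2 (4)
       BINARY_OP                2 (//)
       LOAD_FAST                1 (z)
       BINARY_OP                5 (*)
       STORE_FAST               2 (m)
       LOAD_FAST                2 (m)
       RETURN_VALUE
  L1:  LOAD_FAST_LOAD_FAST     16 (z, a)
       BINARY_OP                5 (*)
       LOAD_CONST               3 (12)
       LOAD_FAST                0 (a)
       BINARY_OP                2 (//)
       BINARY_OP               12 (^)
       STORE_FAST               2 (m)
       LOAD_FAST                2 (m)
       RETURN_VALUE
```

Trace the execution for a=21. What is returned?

LOAD_FAST a → push 21. Stack: [21]
LOAD_CONST → push 2. Stack: [21, 2]
BINARY_OP << → 21 << 2 = 84. Stack: [84]
STORE_FAST z → z=84. Stack: []
LOAD_FAST_LOAD_FAST z,a → push 84,21. Stack: [84, 21]
COMPARE_OP bool(<) → 84 vs 21 = False. Stack: [False]
POP_JUMP_IF_FALSE → pop False; jump. Stack: []
LOAD_FAST_LOAD_FAST z,a → push 84,21. Stack: [84, 21]
BINARY_OP * → 84 * 21 = 1764. Stack: [1764]
LOAD_CONST → push 12. Stack: [1764, 12]
LOAD_FAST a → push 21. Stack: [1764, 12, 21]
BINARY_OP // → 12 // 21 = 0. Stack: [1764, 0]
BINARY_OP ^ → 1764 ^ 0 = 1764. Stack: [1764]
STORE_FAST m → m=1764. Stack: []
LOAD_FAST m → push 1764. Stack: [1764]
RETURN_VALUE → return 1764.

1764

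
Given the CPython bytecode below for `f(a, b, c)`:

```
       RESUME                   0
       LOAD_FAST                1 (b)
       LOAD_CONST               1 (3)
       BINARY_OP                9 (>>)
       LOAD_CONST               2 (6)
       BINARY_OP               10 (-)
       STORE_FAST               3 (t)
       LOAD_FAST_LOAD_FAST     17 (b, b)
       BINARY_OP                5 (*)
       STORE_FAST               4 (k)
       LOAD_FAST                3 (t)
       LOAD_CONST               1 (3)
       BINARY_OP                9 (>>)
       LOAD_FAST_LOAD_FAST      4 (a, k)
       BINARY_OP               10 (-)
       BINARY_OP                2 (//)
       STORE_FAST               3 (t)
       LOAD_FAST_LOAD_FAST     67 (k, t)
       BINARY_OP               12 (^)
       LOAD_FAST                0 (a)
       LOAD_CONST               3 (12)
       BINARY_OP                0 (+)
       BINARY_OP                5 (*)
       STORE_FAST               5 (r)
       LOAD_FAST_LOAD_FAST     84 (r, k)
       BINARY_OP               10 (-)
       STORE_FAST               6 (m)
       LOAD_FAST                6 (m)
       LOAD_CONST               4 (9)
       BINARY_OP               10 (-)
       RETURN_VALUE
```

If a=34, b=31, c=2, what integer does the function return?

LOAD_FAST b → push 31. Stack: [31]
LOAD_CONST → push 3. Stack: [31, 3]
BINARY_OP >> → 31 >> 3 = 3. Stack: [3]
LOAD_CONST → push 6. Stack: [3, 6]
BINARY_OP - → 3 - 6 = -3. Stack: [-3]
STORE_FAST t → t=-3. Stack: []
LOAD_FAST_LOAD_FAST b,b → push 31,31. Stack: [31, 31]
BINARY_OP * → 31 * 31 = 961. Stack: [961]
STORE_FAST k → k=961. Stack: []
LOAD_FAST t → push -3. Stack: [-3]
LOAD_CONST → push 3. Stack: [-3, 3]
BINARY_OP >> → -3 >> 3 = -1. Stack: [-1]
LOAD_FAST_LOAD_FAST a,k → push 34,961. Stack: [-1, 34, 961]
BINARY_OP - → 34 - 961 = -927. Stack: [-1, -927]
BINARY_OP // → -1 // -927 = 0. Stack: [0]
STORE_FAST t → t=0. Stack: []
LOAD_FAST_LOAD_FAST k,t → push 961,0. Stack: [961, 0]
BINARY_OP ^ → 961 ^ 0 = 961. Stack: [961]
LOAD_FAST a → push 34. Stack: [961, 34]
LOAD_CONST → push 12. Stack: [961, 34, 12]
BINARY_OP + → 34 + 12 = 46. Stack: [961, 46]
BINARY_OP * → 961 * 46 = 44206. Stack: [44206]
STORE_FAST r → r=44206. Stack: []
LOAD_FAST_LOAD_FAST r,k → push 44206,961. Stack: [44206, 961]
BINARY_OP - → 44206 - 961 = 43245. Stack: [43245]
STORE_FAST m → m=43245. Stack: []
LOAD_FAST m → push 43245. Stack: [43245]
LOAD_CONST → push 9. Stack: [43245, 9]
BINARY_OP - → 43245 - 9 = 43236. Stack: [43236]
RETURN_VALUE → return 43236.

43236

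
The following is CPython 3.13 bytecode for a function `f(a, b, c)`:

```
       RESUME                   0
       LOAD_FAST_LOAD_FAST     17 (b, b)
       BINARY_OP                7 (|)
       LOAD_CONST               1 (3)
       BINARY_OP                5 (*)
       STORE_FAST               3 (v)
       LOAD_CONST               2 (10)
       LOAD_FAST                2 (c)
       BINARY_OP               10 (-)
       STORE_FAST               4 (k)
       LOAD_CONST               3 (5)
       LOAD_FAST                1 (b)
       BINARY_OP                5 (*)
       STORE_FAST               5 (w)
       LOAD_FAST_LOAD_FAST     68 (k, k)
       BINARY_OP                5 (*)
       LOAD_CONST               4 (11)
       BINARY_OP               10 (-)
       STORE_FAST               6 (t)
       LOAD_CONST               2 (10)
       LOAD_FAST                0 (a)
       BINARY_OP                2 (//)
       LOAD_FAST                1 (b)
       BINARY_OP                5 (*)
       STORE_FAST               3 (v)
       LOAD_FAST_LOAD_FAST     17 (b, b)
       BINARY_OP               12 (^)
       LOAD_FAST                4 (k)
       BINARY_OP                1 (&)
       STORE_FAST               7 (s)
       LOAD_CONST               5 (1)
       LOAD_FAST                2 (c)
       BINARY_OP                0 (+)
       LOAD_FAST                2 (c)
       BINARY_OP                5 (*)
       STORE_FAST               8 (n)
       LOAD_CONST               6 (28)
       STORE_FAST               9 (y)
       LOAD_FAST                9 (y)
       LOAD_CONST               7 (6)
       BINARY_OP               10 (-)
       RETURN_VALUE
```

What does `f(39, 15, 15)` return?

22

LOAD_FAST_LOAD_FAST b,b → push 15,15. Stack: [15, 15]
BINARY_OP | → 15 | 15 = 15. Stack: [15]
LOAD_CONST → push 3. Stack: [15, 3]
BINARY_OP * → 15 * 3 = 45. Stack: [45]
STORE_FAST v → v=45. Stack: []
LOAD_CONST → push 10. Stack: [10]
LOAD_FAST c → push 15. Stack: [10, 15]
BINARY_OP - → 10 - 15 = -5. Stack: [-5]
STORE_FAST k → k=-5. Stack: []
LOAD_CONST → push 5. Stack: [5]
LOAD_FAST b → push 15. Stack: [5, 15]
BINARY_OP * → 5 * 15 = 75. Stack: [75]
STORE_FAST w → w=75. Stack: []
LOAD_FAST_LOAD_FAST k,k → push -5,-5. Stack: [-5, -5]
BINARY_OP * → -5 * -5 = 25. Stack: [25]
LOAD_CONST → push 11. Stack: [25, 11]
BINARY_OP - → 25 - 11 = 14. Stack: [14]
STORE_FAST t → t=14. Stack: []
LOAD_CONST → push 10. Stack: [10]
LOAD_FAST a → push 39. Stack: [10, 39]
BINARY_OP // → 10 // 39 = 0. Stack: [0]
LOAD_FAST b → push 15. Stack: [0, 15]
BINARY_OP * → 0 * 15 = 0. Stack: [0]
STORE_FAST v → v=0. Stack: []
LOAD_FAST_LOAD_FAST b,b → push 15,15. Stack: [15, 15]
BINARY_OP ^ → 15 ^ 15 = 0. Stack: [0]
LOAD_FAST k → push -5. Stack: [0, -5]
BINARY_OP & → 0 & -5 = 0. Stack: [0]
STORE_FAST s → s=0. Stack: []
LOAD_CONST → push 1. Stack: [1]
LOAD_FAST c → push 15. Stack: [1, 15]
BINARY_OP + → 1 + 15 = 16. Stack: [16]
LOAD_FAST c → push 15. Stack: [16, 15]
BINARY_OP * → 16 * 15 = 240. Stack: [240]
STORE_FAST n → n=240. Stack: []
LOAD_CONST → push 28. Stack: [28]
STORE_FAST y → y=28. Stack: []
LOAD_FAST y → push 28. Stack: [28]
LOAD_CONST → push 6. Stack: [28, 6]
BINARY_OP - → 28 - 6 = 22. Stack: [22]
RETURN_VALUE → return 22.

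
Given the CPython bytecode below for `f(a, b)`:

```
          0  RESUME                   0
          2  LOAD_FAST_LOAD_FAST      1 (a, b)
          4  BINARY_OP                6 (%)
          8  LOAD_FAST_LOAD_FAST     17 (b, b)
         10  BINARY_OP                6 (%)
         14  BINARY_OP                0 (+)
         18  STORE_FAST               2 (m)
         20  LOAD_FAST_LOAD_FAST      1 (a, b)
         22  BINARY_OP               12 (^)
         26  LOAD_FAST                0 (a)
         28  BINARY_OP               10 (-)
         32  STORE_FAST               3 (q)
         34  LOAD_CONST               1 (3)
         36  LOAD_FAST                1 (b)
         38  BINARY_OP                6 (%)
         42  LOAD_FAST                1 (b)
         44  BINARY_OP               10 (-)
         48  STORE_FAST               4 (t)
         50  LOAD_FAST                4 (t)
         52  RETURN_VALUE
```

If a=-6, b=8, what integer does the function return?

-5

LOAD_FAST_LOAD_FAST a,b → push -6,8. Stack: [-6, 8]
BINARY_OP % → -6 % 8 = 2. Stack: [2]
LOAD_FAST_LOAD_FAST b,b → push 8,8. Stack: [2, 8, 8]
BINARY_OP % → 8 % 8 = 0. Stack: [2, 0]
BINARY_OP + → 2 + 0 = 2. Stack: [2]
STORE_FAST m → m=2. Stack: []
LOAD_FAST_LOAD_FAST a,b → push -6,8. Stack: [-6, 8]
BINARY_OP ^ → -6 ^ 8 = -14. Stack: [-14]
LOAD_FAST a → push -6. Stack: [-14, -6]
BINARY_OP - → -14 - -6 = -8. Stack: [-8]
STORE_FAST q → q=-8. Stack: []
LOAD_CONST → push 3. Stack: [3]
LOAD_FAST b → push 8. Stack: [3, 8]
BINARY_OP % → 3 % 8 = 3. Stack: [3]
LOAD_FAST b → push 8. Stack: [3, 8]
BINARY_OP - → 3 - 8 = -5. Stack: [-5]
STORE_FAST t → t=-5. Stack: []
LOAD_FAST t → push -5. Stack: [-5]
RETURN_VALUE → return -5.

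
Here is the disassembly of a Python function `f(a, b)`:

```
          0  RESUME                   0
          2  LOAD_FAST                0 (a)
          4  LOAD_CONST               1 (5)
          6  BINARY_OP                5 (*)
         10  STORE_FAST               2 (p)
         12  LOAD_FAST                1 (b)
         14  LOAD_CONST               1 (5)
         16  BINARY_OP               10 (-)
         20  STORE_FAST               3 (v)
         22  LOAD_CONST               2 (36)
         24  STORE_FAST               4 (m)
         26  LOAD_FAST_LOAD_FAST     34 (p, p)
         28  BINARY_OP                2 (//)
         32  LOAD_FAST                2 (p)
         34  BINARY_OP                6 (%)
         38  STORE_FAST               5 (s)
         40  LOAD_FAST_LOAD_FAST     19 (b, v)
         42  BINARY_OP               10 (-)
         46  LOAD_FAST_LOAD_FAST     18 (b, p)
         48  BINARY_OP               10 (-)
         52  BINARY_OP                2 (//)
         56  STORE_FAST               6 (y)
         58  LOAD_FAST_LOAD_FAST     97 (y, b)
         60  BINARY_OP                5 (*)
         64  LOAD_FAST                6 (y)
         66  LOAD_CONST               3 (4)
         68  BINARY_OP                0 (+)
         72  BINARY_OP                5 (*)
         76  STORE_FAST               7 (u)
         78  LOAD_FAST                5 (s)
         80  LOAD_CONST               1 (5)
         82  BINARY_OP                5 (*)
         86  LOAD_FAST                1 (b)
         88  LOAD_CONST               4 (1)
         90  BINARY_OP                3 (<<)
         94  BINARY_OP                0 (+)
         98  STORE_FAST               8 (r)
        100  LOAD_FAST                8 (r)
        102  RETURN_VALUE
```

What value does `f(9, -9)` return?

-13

LOAD_FAST a → push 9. Stack: [9]
LOAD_CONST → push 5. Stack: [9, 5]
BINARY_OP * → 9 * 5 = 45. Stack: [45]
STORE_FAST p → p=45. Stack: []
LOAD_FAST b → push -9. Stack: [-9]
LOAD_CONST → push 5. Stack: [-9, 5]
BINARY_OP - → -9 - 5 = -14. Stack: [-14]
STORE_FAST v → v=-14. Stack: []
LOAD_CONST → push 36. Stack: [36]
STORE_FAST m → m=36. Stack: []
LOAD_FAST_LOAD_FAST p,p → push 45,45. Stack: [45, 45]
BINARY_OP // → 45 // 45 = 1. Stack: [1]
LOAD_FAST p → push 45. Stack: [1, 45]
BINARY_OP % → 1 % 45 = 1. Stack: [1]
STORE_FAST s → s=1. Stack: []
LOAD_FAST_LOAD_FAST b,v → push -9,-14. Stack: [-9, -14]
BINARY_OP - → -9 - -14 = 5. Stack: [5]
LOAD_FAST_LOAD_FAST b,p → push -9,45. Stack: [5, -9, 45]
BINARY_OP - → -9 - 45 = -54. Stack: [5, -54]
BINARY_OP // → 5 // -54 = -1. Stack: [-1]
STORE_FAST y → y=-1. Stack: []
LOAD_FAST_LOAD_FAST y,b → push -1,-9. Stack: [-1, -9]
BINARY_OP * → -1 * -9 = 9. Stack: [9]
LOAD_FAST y → push -1. Stack: [9, -1]
LOAD_CONST → push 4. Stack: [9, -1, 4]
BINARY_OP + → -1 + 4 = 3. Stack: [9, 3]
BINARY_OP * → 9 * 3 = 27. Stack: [27]
STORE_FAST u → u=27. Stack: []
LOAD_FAST s → push 1. Stack: [1]
LOAD_CONST → push 5. Stack: [1, 5]
BINARY_OP * → 1 * 5 = 5. Stack: [5]
LOAD_FAST b → push -9. Stack: [5, -9]
LOAD_CONST → push 1. Stack: [5, -9, 1]
BINARY_OP << → -9 << 1 = -18. Stack: [5, -18]
BINARY_OP + → 5 + -18 = -13. Stack: [-13]
STORE_FAST r → r=-13. Stack: []
LOAD_FAST r → push -13. Stack: [-13]
RETURN_VALUE → return -13.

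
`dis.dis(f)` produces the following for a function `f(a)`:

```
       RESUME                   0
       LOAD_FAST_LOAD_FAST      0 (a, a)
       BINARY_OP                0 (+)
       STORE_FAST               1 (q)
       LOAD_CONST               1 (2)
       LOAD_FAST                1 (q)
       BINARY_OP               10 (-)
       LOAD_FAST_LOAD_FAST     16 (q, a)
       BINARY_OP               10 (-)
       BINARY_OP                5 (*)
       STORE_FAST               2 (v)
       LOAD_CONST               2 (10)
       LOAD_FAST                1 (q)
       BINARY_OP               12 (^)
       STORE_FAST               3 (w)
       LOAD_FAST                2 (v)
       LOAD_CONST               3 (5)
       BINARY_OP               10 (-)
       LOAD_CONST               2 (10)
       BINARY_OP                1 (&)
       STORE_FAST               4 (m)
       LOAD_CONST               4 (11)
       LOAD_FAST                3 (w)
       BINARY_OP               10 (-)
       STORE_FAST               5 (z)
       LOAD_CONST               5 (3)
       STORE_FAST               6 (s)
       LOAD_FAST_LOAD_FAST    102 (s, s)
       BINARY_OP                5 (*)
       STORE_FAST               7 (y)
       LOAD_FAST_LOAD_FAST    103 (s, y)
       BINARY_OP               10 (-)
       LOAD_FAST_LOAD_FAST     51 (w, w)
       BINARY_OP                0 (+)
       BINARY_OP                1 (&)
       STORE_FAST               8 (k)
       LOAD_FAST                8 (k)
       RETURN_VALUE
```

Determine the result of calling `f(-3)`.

LOAD_FAST_LOAD_FAST a,a → push -3,-3. Stack: [-3, -3]
BINARY_OP + → -3 + -3 = -6. Stack: [-6]
STORE_FAST q → q=-6. Stack: []
LOAD_CONST → push 2. Stack: [2]
LOAD_FAST q → push -6. Stack: [2, -6]
BINARY_OP - → 2 - -6 = 8. Stack: [8]
LOAD_FAST_LOAD_FAST q,a → push -6,-3. Stack: [8, -6, -3]
BINARY_OP - → -6 - -3 = -3. Stack: [8, -3]
BINARY_OP * → 8 * -3 = -24. Stack: [-24]
STORE_FAST v → v=-24. Stack: []
LOAD_CONST → push 10. Stack: [10]
LOAD_FAST q → push -6. Stack: [10, -6]
BINARY_OP ^ → 10 ^ -6 = -16. Stack: [-16]
STORE_FAST w → w=-16. Stack: []
LOAD_FAST v → push -24. Stack: [-24]
LOAD_CONST → push 5. Stack: [-24, 5]
BINARY_OP - → -24 - 5 = -29. Stack: [-29]
LOAD_CONST → push 10. Stack: [-29, 10]
BINARY_OP & → -29 & 10 = 2. Stack: [2]
STORE_FAST m → m=2. Stack: []
LOAD_CONST → push 11. Stack: [11]
LOAD_FAST w → push -16. Stack: [11, -16]
BINARY_OP - → 11 - -16 = 27. Stack: [27]
STORE_FAST z → z=27. Stack: []
LOAD_CONST → push 3. Stack: [3]
STORE_FAST s → s=3. Stack: []
LOAD_FAST_LOAD_FAST s,s → push 3,3. Stack: [3, 3]
BINARY_OP * → 3 * 3 = 9. Stack: [9]
STORE_FAST y → y=9. Stack: []
LOAD_FAST_LOAD_FAST s,y → push 3,9. Stack: [3, 9]
BINARY_OP - → 3 - 9 = -6. Stack: [-6]
LOAD_FAST_LOAD_FAST w,w → push -16,-16. Stack: [-6, -16, -16]
BINARY_OP + → -16 + -16 = -32. Stack: [-6, -32]
BINARY_OP & → -6 & -32 = -32. Stack: [-32]
STORE_FAST k → k=-32. Stack: []
LOAD_FAST k → push -32. Stack: [-32]
RETURN_VALUE → return -32.

-32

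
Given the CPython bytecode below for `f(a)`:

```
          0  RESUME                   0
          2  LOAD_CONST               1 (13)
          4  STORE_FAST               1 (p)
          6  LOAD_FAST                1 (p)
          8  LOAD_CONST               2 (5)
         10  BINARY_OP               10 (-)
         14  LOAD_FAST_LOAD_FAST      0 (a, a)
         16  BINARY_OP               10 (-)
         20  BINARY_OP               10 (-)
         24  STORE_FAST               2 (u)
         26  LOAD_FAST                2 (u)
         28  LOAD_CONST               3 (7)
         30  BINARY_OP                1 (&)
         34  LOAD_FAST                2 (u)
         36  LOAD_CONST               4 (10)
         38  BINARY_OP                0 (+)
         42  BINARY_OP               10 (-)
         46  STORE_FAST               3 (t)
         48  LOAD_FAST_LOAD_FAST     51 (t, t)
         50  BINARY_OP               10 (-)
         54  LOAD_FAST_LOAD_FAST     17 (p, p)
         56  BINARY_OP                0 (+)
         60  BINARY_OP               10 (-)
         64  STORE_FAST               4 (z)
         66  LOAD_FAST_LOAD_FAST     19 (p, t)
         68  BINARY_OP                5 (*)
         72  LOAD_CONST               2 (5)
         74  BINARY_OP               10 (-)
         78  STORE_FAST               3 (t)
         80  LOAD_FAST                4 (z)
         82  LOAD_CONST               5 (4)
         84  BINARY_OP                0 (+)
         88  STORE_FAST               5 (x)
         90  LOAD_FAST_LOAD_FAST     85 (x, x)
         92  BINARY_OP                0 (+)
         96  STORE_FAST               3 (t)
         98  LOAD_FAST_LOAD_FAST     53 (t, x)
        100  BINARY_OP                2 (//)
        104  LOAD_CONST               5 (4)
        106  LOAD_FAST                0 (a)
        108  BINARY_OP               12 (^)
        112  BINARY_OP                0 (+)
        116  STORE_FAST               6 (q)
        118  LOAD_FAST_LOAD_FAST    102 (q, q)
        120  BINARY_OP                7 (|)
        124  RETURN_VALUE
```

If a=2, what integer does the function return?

LOAD_CONST → push 13. Stack: [13]
STORE_FAST p → p=13. Stack: []
LOAD_FAST p → push 13. Stack: [13]
LOAD_CONST → push 5. Stack: [13, 5]
BINARY_OP - → 13 - 5 = 8. Stack: [8]
LOAD_FAST_LOAD_FAST a,a → push 2,2. Stack: [8, 2, 2]
BINARY_OP - → 2 - 2 = 0. Stack: [8, 0]
BINARY_OP - → 8 - 0 = 8. Stack: [8]
STORE_FAST u → u=8. Stack: []
LOAD_FAST u → push 8. Stack: [8]
LOAD_CONST → push 7. Stack: [8, 7]
BINARY_OP & → 8 & 7 = 0. Stack: [0]
LOAD_FAST u → push 8. Stack: [0, 8]
LOAD_CONST → push 10. Stack: [0, 8, 10]
BINARY_OP + → 8 + 10 = 18. Stack: [0, 18]
BINARY_OP - → 0 - 18 = -18. Stack: [-18]
STORE_FAST t → t=-18. Stack: []
LOAD_FAST_LOAD_FAST t,t → push -18,-18. Stack: [-18, -18]
BINARY_OP - → -18 - -18 = 0. Stack: [0]
LOAD_FAST_LOAD_FAST p,p → push 13,13. Stack: [0, 13, 13]
BINARY_OP + → 13 + 13 = 26. Stack: [0, 26]
BINARY_OP - → 0 - 26 = -26. Stack: [-26]
STORE_FAST z → z=-26. Stack: []
LOAD_FAST_LOAD_FAST p,t → push 13,-18. Stack: [13, -18]
BINARY_OP * → 13 * -18 = -234. Stack: [-234]
LOAD_CONST → push 5. Stack: [-234, 5]
BINARY_OP - → -234 - 5 = -239. Stack: [-239]
STORE_FAST t → t=-239. Stack: []
LOAD_FAST z → push -26. Stack: [-26]
LOAD_CONST → push 4. Stack: [-26, 4]
BINARY_OP + → -26 + 4 = -22. Stack: [-22]
STORE_FAST x → x=-22. Stack: []
LOAD_FAST_LOAD_FAST x,x → push -22,-22. Stack: [-22, -22]
BINARY_OP + → -22 + -22 = -44. Stack: [-44]
STORE_FAST t → t=-44. Stack: []
LOAD_FAST_LOAD_FAST t,x → push -44,-22. Stack: [-44, -22]
BINARY_OP // → -44 // -22 = 2. Stack: [2]
LOAD_CONST → push 4. Stack: [2, 4]
LOAD_FAST a → push 2. Stack: [2, 4, 2]
BINARY_OP ^ → 4 ^ 2 = 6. Stack: [2, 6]
BINARY_OP + → 2 + 6 = 8. Stack: [8]
STORE_FAST q → q=8. Stack: []
LOAD_FAST_LOAD_FAST q,q → push 8,8. Stack: [8, 8]
BINARY_OP | → 8 | 8 = 8. Stack: [8]
RETURN_VALUE → return 8.

8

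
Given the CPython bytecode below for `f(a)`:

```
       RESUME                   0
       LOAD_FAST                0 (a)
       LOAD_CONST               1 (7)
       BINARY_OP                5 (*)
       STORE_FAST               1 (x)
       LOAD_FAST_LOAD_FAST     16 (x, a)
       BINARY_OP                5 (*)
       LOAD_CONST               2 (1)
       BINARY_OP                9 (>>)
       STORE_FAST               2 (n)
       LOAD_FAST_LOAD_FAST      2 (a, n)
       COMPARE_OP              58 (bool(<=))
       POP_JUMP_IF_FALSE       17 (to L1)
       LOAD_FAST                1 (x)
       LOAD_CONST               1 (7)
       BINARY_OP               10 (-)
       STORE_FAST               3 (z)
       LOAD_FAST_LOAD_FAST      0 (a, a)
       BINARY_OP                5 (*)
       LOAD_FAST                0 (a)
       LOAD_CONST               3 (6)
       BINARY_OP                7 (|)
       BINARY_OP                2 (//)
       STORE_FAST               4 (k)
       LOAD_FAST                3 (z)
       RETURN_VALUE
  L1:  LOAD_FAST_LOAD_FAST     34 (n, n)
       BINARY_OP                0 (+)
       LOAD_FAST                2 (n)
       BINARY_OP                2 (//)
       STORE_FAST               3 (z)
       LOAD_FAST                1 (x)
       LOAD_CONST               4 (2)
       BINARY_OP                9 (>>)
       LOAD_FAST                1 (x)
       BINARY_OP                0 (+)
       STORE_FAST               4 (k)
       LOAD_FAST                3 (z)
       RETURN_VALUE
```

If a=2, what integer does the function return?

LOAD_FAST a → push 2. Stack: [2]
LOAD_CONST → push 7. Stack: [2, 7]
BINARY_OP * → 2 * 7 = 14. Stack: [14]
STORE_FAST x → x=14. Stack: []
LOAD_FAST_LOAD_FAST x,a → push 14,2. Stack: [14, 2]
BINARY_OP * → 14 * 2 = 28. Stack: [28]
LOAD_CONST → push 1. Stack: [28, 1]
BINARY_OP >> → 28 >> 1 = 14. Stack: [14]
STORE_FAST n → n=14. Stack: []
LOAD_FAST_LOAD_FAST a,n → push 2,14. Stack: [2, 14]
COMPARE_OP bool(<=) → 2 vs 14 = True. Stack: [True]
POP_JUMP_IF_FALSE → pop True; no jump. Stack: []
LOAD_FAST x → push 14. Stack: [14]
LOAD_CONST → push 7. Stack: [14, 7]
BINARY_OP - → 14 - 7 = 7. Stack: [7]
STORE_FAST z → z=7. Stack: []
LOAD_FAST_LOAD_FAST a,a → push 2,2. Stack: [2, 2]
BINARY_OP * → 2 * 2 = 4. Stack: [4]
LOAD_FAST a → push 2. Stack: [4, 2]
LOAD_CONST → push 6. Stack: [4, 2, 6]
BINARY_OP | → 2 | 6 = 6. Stack: [4, 6]
BINARY_OP // → 4 // 6 = 0. Stack: [0]
STORE_FAST k → k=0. Stack: []
LOAD_FAST z → push 7. Stack: [7]
RETURN_VALUE → return 7.

7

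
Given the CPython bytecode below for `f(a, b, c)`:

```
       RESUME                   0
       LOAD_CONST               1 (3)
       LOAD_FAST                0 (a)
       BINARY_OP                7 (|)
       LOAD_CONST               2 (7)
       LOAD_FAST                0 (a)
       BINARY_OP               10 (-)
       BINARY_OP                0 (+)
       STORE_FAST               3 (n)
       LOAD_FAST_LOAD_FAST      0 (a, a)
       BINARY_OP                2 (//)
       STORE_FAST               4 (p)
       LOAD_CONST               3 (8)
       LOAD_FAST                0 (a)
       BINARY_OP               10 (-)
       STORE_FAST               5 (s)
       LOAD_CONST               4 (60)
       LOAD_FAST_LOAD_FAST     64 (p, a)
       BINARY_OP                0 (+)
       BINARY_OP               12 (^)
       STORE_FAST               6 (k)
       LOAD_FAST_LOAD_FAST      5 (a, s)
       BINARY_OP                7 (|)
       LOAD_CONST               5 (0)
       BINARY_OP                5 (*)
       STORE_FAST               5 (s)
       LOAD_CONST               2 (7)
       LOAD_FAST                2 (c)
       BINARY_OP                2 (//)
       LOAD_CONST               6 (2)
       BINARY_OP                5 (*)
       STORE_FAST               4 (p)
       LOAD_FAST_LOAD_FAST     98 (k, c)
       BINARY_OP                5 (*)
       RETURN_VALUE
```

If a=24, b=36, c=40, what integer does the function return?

1480

LOAD_CONST → push 3. Stack: [3]
LOAD_FAST a → push 24. Stack: [3, 24]
BINARY_OP | → 3 | 24 = 27. Stack: [27]
LOAD_CONST → push 7. Stack: [27, 7]
LOAD_FAST a → push 24. Stack: [27, 7, 24]
BINARY_OP - → 7 - 24 = -17. Stack: [27, -17]
BINARY_OP + → 27 + -17 = 10. Stack: [10]
STORE_FAST n → n=10. Stack: []
LOAD_FAST_LOAD_FAST a,a → push 24,24. Stack: [24, 24]
BINARY_OP // → 24 // 24 = 1. Stack: [1]
STORE_FAST p → p=1. Stack: []
LOAD_CONST → push 8. Stack: [8]
LOAD_FAST a → push 24. Stack: [8, 24]
BINARY_OP - → 8 - 24 = -16. Stack: [-16]
STORE_FAST s → s=-16. Stack: []
LOAD_CONST → push 60. Stack: [60]
LOAD_FAST_LOAD_FAST p,a → push 1,24. Stack: [60, 1, 24]
BINARY_OP + → 1 + 24 = 25. Stack: [60, 25]
BINARY_OP ^ → 60 ^ 25 = 37. Stack: [37]
STORE_FAST k → k=37. Stack: []
LOAD_FAST_LOAD_FAST a,s → push 24,-16. Stack: [24, -16]
BINARY_OP | → 24 | -16 = -8. Stack: [-8]
LOAD_CONST → push 0. Stack: [-8, 0]
BINARY_OP * → -8 * 0 = 0. Stack: [0]
STORE_FAST s → s=0. Stack: []
LOAD_CONST → push 7. Stack: [7]
LOAD_FAST c → push 40. Stack: [7, 40]
BINARY_OP // → 7 // 40 = 0. Stack: [0]
LOAD_CONST → push 2. Stack: [0, 2]
BINARY_OP * → 0 * 2 = 0. Stack: [0]
STORE_FAST p → p=0. Stack: []
LOAD_FAST_LOAD_FAST k,c → push 37,40. Stack: [37, 40]
BINARY_OP * → 37 * 40 = 1480. Stack: [1480]
RETURN_VALUE → return 1480.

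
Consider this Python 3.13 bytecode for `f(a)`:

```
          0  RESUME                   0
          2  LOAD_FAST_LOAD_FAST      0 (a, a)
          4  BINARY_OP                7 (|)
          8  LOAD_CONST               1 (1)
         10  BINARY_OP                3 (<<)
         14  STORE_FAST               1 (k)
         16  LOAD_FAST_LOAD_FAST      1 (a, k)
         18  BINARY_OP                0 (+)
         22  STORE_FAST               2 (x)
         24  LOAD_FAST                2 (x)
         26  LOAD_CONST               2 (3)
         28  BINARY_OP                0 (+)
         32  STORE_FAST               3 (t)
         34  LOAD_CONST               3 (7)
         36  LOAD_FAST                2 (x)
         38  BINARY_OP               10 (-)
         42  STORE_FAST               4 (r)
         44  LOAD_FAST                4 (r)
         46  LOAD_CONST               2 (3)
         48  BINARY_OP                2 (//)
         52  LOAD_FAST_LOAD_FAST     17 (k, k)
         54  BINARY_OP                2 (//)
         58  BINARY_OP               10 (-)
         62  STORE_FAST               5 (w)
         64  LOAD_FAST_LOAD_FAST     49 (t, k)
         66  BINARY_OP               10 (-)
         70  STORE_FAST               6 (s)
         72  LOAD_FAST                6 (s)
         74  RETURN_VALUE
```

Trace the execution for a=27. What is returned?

30

LOAD_FAST_LOAD_FAST a,a → push 27,27. Stack: [27, 27]
BINARY_OP | → 27 | 27 = 27. Stack: [27]
LOAD_CONST → push 1. Stack: [27, 1]
BINARY_OP << → 27 << 1 = 54. Stack: [54]
STORE_FAST k → k=54. Stack: []
LOAD_FAST_LOAD_FAST a,k → push 27,54. Stack: [27, 54]
BINARY_OP + → 27 + 54 = 81. Stack: [81]
STORE_FAST x → x=81. Stack: []
LOAD_FAST x → push 81. Stack: [81]
LOAD_CONST → push 3. Stack: [81, 3]
BINARY_OP + → 81 + 3 = 84. Stack: [84]
STORE_FAST t → t=84. Stack: []
LOAD_CONST → push 7. Stack: [7]
LOAD_FAST x → push 81. Stack: [7, 81]
BINARY_OP - → 7 - 81 = -74. Stack: [-74]
STORE_FAST r → r=-74. Stack: []
LOAD_FAST r → push -74. Stack: [-74]
LOAD_CONST → push 3. Stack: [-74, 3]
BINARY_OP // → -74 // 3 = -25. Stack: [-25]
LOAD_FAST_LOAD_FAST k,k → push 54,54. Stack: [-25, 54, 54]
BINARY_OP // → 54 // 54 = 1. Stack: [-25, 1]
BINARY_OP - → -25 - 1 = -26. Stack: [-26]
STORE_FAST w → w=-26. Stack: []
LOAD_FAST_LOAD_FAST t,k → push 84,54. Stack: [84, 54]
BINARY_OP - → 84 - 54 = 30. Stack: [30]
STORE_FAST s → s=30. Stack: []
LOAD_FAST s → push 30. Stack: [30]
RETURN_VALUE → return 30.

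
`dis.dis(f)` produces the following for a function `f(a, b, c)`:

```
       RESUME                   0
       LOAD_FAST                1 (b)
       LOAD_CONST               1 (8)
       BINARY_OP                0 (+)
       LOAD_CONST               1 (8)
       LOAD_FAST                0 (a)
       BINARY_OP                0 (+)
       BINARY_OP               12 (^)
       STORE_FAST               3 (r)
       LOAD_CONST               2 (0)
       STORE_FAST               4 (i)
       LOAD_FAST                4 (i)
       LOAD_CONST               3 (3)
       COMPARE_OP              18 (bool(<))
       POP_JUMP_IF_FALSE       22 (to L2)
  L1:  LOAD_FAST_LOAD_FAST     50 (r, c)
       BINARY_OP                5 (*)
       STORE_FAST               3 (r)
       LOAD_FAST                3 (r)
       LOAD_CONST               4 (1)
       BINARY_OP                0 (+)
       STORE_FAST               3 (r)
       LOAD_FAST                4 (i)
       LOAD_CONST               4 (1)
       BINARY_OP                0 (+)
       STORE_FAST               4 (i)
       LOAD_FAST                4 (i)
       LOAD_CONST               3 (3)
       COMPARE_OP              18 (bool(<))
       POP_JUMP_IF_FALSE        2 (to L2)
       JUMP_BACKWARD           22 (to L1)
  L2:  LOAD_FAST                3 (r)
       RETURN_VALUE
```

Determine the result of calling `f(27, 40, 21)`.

LOAD_FAST b → push 40. Stack: [40]
LOAD_CONST → push 8. Stack: [40, 8]
BINARY_OP + → 40 + 8 = 48. Stack: [48]
LOAD_CONST → push 8. Stack: [48, 8]
LOAD_FAST a → push 27. Stack: [48, 8, 27]
BINARY_OP + → 8 + 27 = 35. Stack: [48, 35]
BINARY_OP ^ → 48 ^ 35 = 19. Stack: [19]
STORE_FAST r → r=19. Stack: []
LOAD_CONST → push 0. Stack: [0]
STORE_FAST i → i=0. Stack: []
LOAD_FAST i → push 0. Stack: [0]
LOAD_CONST → push 3. Stack: [0, 3]
COMPARE_OP bool(<) → 0 vs 3 = True. Stack: [True]
POP_JUMP_IF_FALSE → pop True; no jump. Stack: []
LOAD_FAST_LOAD_FAST r,c → push 19,21. Stack: [19, 21]
BINARY_OP * → 19 * 21 = 399. Stack: [399]
STORE_FAST r → r=399. Stack: []
LOAD_FAST r → push 399. Stack: [399]
LOAD_CONST → push 1. Stack: [399, 1]
BINARY_OP + → 399 + 1 = 400. Stack: [400]
STORE_FAST r → r=400. Stack: []
LOAD_FAST i → push 0. Stack: [0]
LOAD_CONST → push 1. Stack: [0, 1]
BINARY_OP + → 0 + 1 = 1. Stack: [1]
STORE_FAST i → i=1. Stack: []
LOAD_FAST i → push 1. Stack: [1]
LOAD_CONST → push 3. Stack: [1, 3]
COMPARE_OP bool(<) → 1 vs 3 = True. Stack: [True]
POP_JUMP_IF_FALSE → pop True; no jump. Stack: []
LOAD_FAST_LOAD_FAST r,c → push 400,21. Stack: [400, 21]
BINARY_OP * → 400 * 21 = 8400. Stack: [8400]
STORE_FAST r → r=8400. Stack: []
LOAD_FAST r → push 8400. Stack: [8400]
LOAD_CONST → push 1. Stack: [8400, 1]
BINARY_OP + → 8400 + 1 = 8401. Stack: [8401]
STORE_FAST r → r=8401. Stack: []
LOAD_FAST i → push 1. Stack: [1]
LOAD_CONST → push 1. Stack: [1, 1]
BINARY_OP + → 1 + 1 = 2. Stack: [2]
STORE_FAST i → i=2. Stack: []
LOAD_FAST i → push 2. Stack: [2]
LOAD_CONST → push 3. Stack: [2, 3]
COMPARE_OP bool(<) → 2 vs 3 = True. Stack: [True]
POP_JUMP_IF_FALSE → pop True; no jump. Stack: []
LOAD_FAST_LOAD_FAST r,c → push 8401,21. Stack: [8401, 21]
BINARY_OP * → 8401 * 21 = 176421. Stack: [176421]
STORE_FAST r → r=176421. Stack: []
LOAD_FAST r → push 176421. Stack: [176421]
LOAD_CONST → push 1. Stack: [176421, 1]
BINARY_OP + → 176421 + 1 = 176422. Stack: [176422]
STORE_FAST r → r=176422. Stack: []
LOAD_FAST i → push 2. Stack: [2]
LOAD_CONST → push 1. Stack: [2, 1]
BINARY_OP + → 2 + 1 = 3. Stack: [3]
STORE_FAST i → i=3. Stack: []
LOAD_FAST i → push 3. Stack: [3]
LOAD_CONST → push 3. Stack: [3, 3]
COMPARE_OP bool(<) → 3 vs 3 = False. Stack: [False]
POP_JUMP_IF_FALSE → pop False; jump. Stack: []
LOAD_FAST r → push 176422. Stack: [176422]
RETURN_VALUE → return 176422.

176422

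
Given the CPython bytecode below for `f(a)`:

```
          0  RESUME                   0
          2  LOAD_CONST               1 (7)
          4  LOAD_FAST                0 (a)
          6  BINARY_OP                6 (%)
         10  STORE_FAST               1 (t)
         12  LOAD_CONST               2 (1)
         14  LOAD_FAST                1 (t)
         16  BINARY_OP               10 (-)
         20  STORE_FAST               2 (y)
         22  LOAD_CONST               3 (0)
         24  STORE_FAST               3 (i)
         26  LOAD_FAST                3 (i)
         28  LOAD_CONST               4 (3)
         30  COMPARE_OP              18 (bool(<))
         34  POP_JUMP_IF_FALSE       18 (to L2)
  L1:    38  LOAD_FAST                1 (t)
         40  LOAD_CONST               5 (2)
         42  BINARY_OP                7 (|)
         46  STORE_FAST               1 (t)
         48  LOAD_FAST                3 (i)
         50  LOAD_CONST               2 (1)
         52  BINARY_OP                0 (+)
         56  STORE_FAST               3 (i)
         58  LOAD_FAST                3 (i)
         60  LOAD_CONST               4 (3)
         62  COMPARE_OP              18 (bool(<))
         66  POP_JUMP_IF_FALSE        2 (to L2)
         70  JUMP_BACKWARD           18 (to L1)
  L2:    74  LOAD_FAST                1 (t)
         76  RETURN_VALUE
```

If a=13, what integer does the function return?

LOAD_CONST → push 7. Stack: [7]
LOAD_FAST a → push 13. Stack: [7, 13]
BINARY_OP % → 7 % 13 = 7. Stack: [7]
STORE_FAST t → t=7. Stack: []
LOAD_CONST → push 1. Stack: [1]
LOAD_FAST t → push 7. Stack: [1, 7]
BINARY_OP - → 1 - 7 = -6. Stack: [-6]
STORE_FAST y → y=-6. Stack: []
LOAD_CONST → push 0. Stack: [0]
STORE_FAST i → i=0. Stack: []
LOAD_FAST i → push 0. Stack: [0]
LOAD_CONST → push 3. Stack: [0, 3]
COMPARE_OP bool(<) → 0 vs 3 = True. Stack: [True]
POP_JUMP_IF_FALSE → pop True; no jump. Stack: []
LOAD_FAST t → push 7. Stack: [7]
LOAD_CONST → push 2. Stack: [7, 2]
BINARY_OP | → 7 | 2 = 7. Stack: [7]
STORE_FAST t → t=7. Stack: []
LOAD_FAST i → push 0. Stack: [0]
LOAD_CONST → push 1. Stack: [0, 1]
BINARY_OP + → 0 + 1 = 1. Stack: [1]
STORE_FAST i → i=1. Stack: []
LOAD_FAST i → push 1. Stack: [1]
LOAD_CONST → push 3. Stack: [1, 3]
COMPARE_OP bool(<) → 1 vs 3 = True. Stack: [True]
POP_JUMP_IF_FALSE → pop True; no jump. Stack: []
LOAD_FAST t → push 7. Stack: [7]
LOAD_CONST → push 2. Stack: [7, 2]
BINARY_OP | → 7 | 2 = 7. Stack: [7]
STORE_FAST t → t=7. Stack: []
LOAD_FAST i → push 1. Stack: [1]
LOAD_CONST → push 1. Stack: [1, 1]
BINARY_OP + → 1 + 1 = 2. Stack: [2]
STORE_FAST i → i=2. Stack: []
LOAD_FAST i → push 2. Stack: [2]
LOAD_CONST → push 3. Stack: [2, 3]
COMPARE_OP bool(<) → 2 vs 3 = True. Stack: [True]
POP_JUMP_IF_FALSE → pop True; no jump. Stack: []
LOAD_FAST t → push 7. Stack: [7]
LOAD_CONST → push 2. Stack: [7, 2]
BINARY_OP | → 7 | 2 = 7. Stack: [7]
STORE_FAST t → t=7. Stack: []
LOAD_FAST i → push 2. Stack: [2]
LOAD_CONST → push 1. Stack: [2, 1]
BINARY_OP + → 2 + 1 = 3. Stack: [3]
STORE_FAST i → i=3. Stack: []
LOAD_FAST i → push 3. Stack: [3]
LOAD_CONST → push 3. Stack: [3, 3]
COMPARE_OP bool(<) → 3 vs 3 = False. Stack: [False]
POP_JUMP_IF_FALSE → pop False; jump. Stack: []
LOAD_FAST t → push 7. Stack: [7]
RETURN_VALUE → return 7.

7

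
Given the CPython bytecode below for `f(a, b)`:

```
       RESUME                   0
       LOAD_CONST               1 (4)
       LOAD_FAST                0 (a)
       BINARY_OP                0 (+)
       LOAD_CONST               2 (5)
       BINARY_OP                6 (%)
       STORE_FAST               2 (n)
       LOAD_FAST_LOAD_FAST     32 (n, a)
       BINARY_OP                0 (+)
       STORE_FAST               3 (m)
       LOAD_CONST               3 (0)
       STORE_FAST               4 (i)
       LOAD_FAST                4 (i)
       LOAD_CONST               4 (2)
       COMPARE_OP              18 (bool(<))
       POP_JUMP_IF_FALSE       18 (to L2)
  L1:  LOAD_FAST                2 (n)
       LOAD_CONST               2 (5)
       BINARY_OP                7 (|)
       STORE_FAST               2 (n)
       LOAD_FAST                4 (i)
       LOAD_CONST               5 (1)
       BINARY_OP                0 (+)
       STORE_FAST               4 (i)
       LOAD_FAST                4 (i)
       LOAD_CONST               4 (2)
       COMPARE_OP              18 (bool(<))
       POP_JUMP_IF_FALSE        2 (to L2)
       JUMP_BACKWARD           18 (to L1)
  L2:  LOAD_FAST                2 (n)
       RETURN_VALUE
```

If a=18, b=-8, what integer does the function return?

LOAD_CONST → push 4. Stack: [4]
LOAD_FAST a → push 18. Stack: [4, 18]
BINARY_OP + → 4 + 18 = 22. Stack: [22]
LOAD_CONST → push 5. Stack: [22, 5]
BINARY_OP % → 22 % 5 = 2. Stack: [2]
STORE_FAST n → n=2. Stack: []
LOAD_FAST_LOAD_FAST n,a → push 2,18. Stack: [2, 18]
BINARY_OP + → 2 + 18 = 20. Stack: [20]
STORE_FAST m → m=20. Stack: []
LOAD_CONST → push 0. Stack: [0]
STORE_FAST i → i=0. Stack: []
LOAD_FAST i → push 0. Stack: [0]
LOAD_CONST → push 2. Stack: [0, 2]
COMPARE_OP bool(<) → 0 vs 2 = True. Stack: [True]
POP_JUMP_IF_FALSE → pop True; no jump. Stack: []
LOAD_FAST n → push 2. Stack: [2]
LOAD_CONST → push 5. Stack: [2, 5]
BINARY_OP | → 2 | 5 = 7. Stack: [7]
STORE_FAST n → n=7. Stack: []
LOAD_FAST i → push 0. Stack: [0]
LOAD_CONST → push 1. Stack: [0, 1]
BINARY_OP + → 0 + 1 = 1. Stack: [1]
STORE_FAST i → i=1. Stack: []
LOAD_FAST i → push 1. Stack: [1]
LOAD_CONST → push 2. Stack: [1, 2]
COMPARE_OP bool(<) → 1 vs 2 = True. Stack: [True]
POP_JUMP_IF_FALSE → pop True; no jump. Stack: []
LOAD_FAST n → push 7. Stack: [7]
LOAD_CONST → push 5. Stack: [7, 5]
BINARY_OP | → 7 | 5 = 7. Stack: [7]
STORE_FAST n → n=7. Stack: []
LOAD_FAST i → push 1. Stack: [1]
LOAD_CONST → push 1. Stack: [1, 1]
BINARY_OP + → 1 + 1 = 2. Stack: [2]
STORE_FAST i → i=2. Stack: []
LOAD_FAST i → push 2. Stack: [2]
LOAD_CONST → push 2. Stack: [2, 2]
COMPARE_OP bool(<) → 2 vs 2 = False. Stack: [False]
POP_JUMP_IF_FALSE → pop False; jump. Stack: []
LOAD_FAST n → push 7. Stack: [7]
RETURN_VALUE → return 7.

7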